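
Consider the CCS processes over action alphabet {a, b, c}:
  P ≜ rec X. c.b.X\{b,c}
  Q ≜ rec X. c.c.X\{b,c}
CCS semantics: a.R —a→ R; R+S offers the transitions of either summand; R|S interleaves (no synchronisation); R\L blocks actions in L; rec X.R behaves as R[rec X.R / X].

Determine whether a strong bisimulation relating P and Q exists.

NO

P's transition system — 3 states:
  p0 = rec X. c.b.X\{b,c} :: —c→ p1
  p1 = b.(rec X. c.b.X\{b,c})\{b,c} :: —b→ p2
  p2 = (rec X. c.b.X\{b,c})\{b,c} :: deadlocked
Q's transition system — 3 states:
  q0 = rec X. c.c.X\{b,c} :: —c→ q1
  q1 = c.(rec X. c.c.X\{b,c})\{b,c} :: —c→ q2
  q2 = (rec X. c.c.X\{b,c})\{b,c} :: deadlocked
Coarsest stable partition (strong bisimilarity classes):
  B0 = {p0}
  B1 = {p1}
  B2 = {p2, q2}
  B3 = {q0}
  B4 = {q1}
p0 ∈ B0, q0 ∈ B3 → different blocks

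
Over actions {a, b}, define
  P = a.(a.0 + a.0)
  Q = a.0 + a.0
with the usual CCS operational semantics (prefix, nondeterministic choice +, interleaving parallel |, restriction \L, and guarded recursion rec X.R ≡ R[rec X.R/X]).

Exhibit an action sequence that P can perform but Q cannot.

Reachable graph of P (3 states):
  m0 = a.(a.0 + a.0) has moves ··a··> m1
  m1 = a.0 + a.0 has moves ··a··> m2
  m2 = 0 has moves deadlocked
Reachable graph of Q (2 states):
  n0 = a.0 + a.0 has moves ··a··> n1
  n1 = 0 has moves deadlocked
Executing aa from P (initial set {m0}):
  after a @ step 1: {m1}
  after a @ step 2: {m2}
  P completes σ.
Executing aa from Q (initial set {n0}):
  after a @ step 1: {n1}
  after a @ step 2: ∅  — Q cannot continue

aa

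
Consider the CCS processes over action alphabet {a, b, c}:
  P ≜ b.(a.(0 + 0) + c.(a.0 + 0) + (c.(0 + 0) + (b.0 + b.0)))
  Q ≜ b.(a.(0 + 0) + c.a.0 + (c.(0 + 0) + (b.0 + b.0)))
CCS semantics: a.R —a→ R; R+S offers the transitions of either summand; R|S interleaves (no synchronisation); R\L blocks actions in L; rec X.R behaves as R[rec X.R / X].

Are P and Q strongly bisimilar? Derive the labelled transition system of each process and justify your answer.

bisimilar

LTS(P): 5 reachable states
  u0 = b.(a.(0 + 0) + c.(a.0 + 0) + (c.(0 + 0) + (b.0 + b.0))) :: ··b··> u1
  u1 = a.(0 + 0) + c.(a.0 + 0) + (c.(0 + 0) + (b.0 + b.0)) :: ··a··> u2, ··b··> u3, ··c··> u2, ··c··> u4
  u2 = 0 + 0 :: (no moves)
  u3 = 0 :: (no moves)
  u4 = a.0 + 0 :: ··a··> u3
LTS(Q): 5 reachable states
  v0 = b.(a.(0 + 0) + c.a.0 + (c.(0 + 0) + (b.0 + b.0))) :: ··b··> v1
  v1 = a.(0 + 0) + c.a.0 + (c.(0 + 0) + (b.0 + b.0)) :: ··a··> v2, ··b··> v3, ··c··> v2, ··c··> v4
  v2 = 0 + 0 :: (no moves)
  v3 = 0 :: (no moves)
  v4 = a.0 :: ··a··> v3
Bisimilarity quotient blocks:
  B0 = {u0, v0}
  B1 = {u1, v1}
  B2 = {u2, u3, v2, v3}
  B3 = {u4, v4}
u0 ∈ B0, v0 ∈ B0 → same block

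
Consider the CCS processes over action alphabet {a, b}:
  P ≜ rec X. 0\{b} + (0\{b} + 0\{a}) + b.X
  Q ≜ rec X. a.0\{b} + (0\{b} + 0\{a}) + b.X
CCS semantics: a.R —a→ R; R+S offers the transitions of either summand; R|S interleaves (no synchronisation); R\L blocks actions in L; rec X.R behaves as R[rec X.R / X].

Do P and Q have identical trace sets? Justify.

trace-distinct — witness ⟨a⟩

Reachable graph of P (1 states):
  p0 = rec X. 0\{b} + (0\{b} + 0\{a}) + b.X has moves -b-> p0
Reachable graph of Q (2 states):
  q0 = rec X. a.0\{b} + (0\{b} + 0\{a}) + b.X has moves -a-> q1, -b-> q0
  q1 = 0\{b} has moves ∅
Executing a from Q (initial set {q0}):
  [1] a ⇒ {q1}
  ✓ Q
Executing a from P (initial set {p0}):
  [1] a ⇒ ∅ (P stuck)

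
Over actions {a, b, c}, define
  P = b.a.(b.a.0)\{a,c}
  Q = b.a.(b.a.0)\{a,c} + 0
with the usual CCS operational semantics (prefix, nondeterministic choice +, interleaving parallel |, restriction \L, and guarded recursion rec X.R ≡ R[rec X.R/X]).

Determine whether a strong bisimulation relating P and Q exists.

Reachable graph of P (4 states):
  u0 = b.a.(b.a.0)\{a,c} has moves ··b··> u1
  u1 = a.(b.a.0)\{a,c} has moves ··a··> u2
  u2 = (b.a.0)\{a,c} has moves ··b··> u3
  u3 = (a.0)\{a,c} has moves stopped
Reachable graph of Q (4 states):
  v0 = b.a.(b.a.0)\{a,c} + 0 has moves ··b··> v1
  v1 = a.(b.a.0)\{a,c} has moves ··a··> v2
  v2 = (b.a.0)\{a,c} has moves ··b··> v3
  v3 = (a.0)\{a,c} has moves stopped
Coarsest stable partition (strong bisimilarity classes):
  B0 = {u0, v0}
  B1 = {u1, v1}
  B2 = {u2, v2}
  B3 = {u3, v3}
u0 ∈ B0, v0 ∈ B0 → same block

bisimilar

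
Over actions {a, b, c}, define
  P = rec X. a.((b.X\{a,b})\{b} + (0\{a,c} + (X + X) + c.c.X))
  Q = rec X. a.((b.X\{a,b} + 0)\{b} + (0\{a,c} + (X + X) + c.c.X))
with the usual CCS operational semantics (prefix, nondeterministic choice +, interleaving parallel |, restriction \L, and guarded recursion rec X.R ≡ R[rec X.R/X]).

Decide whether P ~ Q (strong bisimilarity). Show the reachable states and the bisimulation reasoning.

P ~ Q

Reachable graph of P (3 states):
  u0 = rec X. a.((b.X\{a,b})\{b} + (0\{a,c} + (X + X) + c.c.X)) → =a=> u1
  u1 = (b.(rec X. a.((b.X\{a,b})\{b} + (0\{a,c} + (X + X) + c.c.X)))\{a,b})\{b} + (0\{a,c} + ((rec X. a.((b.X\{a,b})\{b} + (0\{a,c} + (X + X) + c.c.X))) + (rec X. a.((b.X\{a,b})\{b} + (0\{a,c} + (X + X) + c.c.X)))) + c.c.(rec X. a.((b.X\{a,b})\{b} + (0\{a,c} + (X + X) + c.c.X)))) → =a=> u1, =c=> u2
  u2 = c.(rec X. a.((b.X\{a,b})\{b} + (0\{a,c} + (X + X) + c.c.X))) → =c=> u0
Reachable graph of Q (3 states):
  v0 = rec X. a.((b.X\{a,b} + 0)\{b} + (0\{a,c} + (X + X) + c.c.X)) → =a=> v1
  v1 = (b.(rec X. a.((b.X\{a,b} + 0)\{b} + (0\{a,c} + (X + X) + c.c.X)))\{a,b} + 0)\{b} + (0\{a,c} + ((rec X. a.((b.X\{a,b} + 0)\{b} + (0\{a,c} + (X + X) + c.c.X))) + (rec X. a.((b.X\{a,b} + 0)\{b} + (0\{a,c} + (X + X) + c.c.X)))) + c.c.(rec X. a.((b.X\{a,b} + 0)\{b} + (0\{a,c} + (X + X) + c.c.X)))) → =a=> v1, =c=> v2
  v2 = c.(rec X. a.((b.X\{a,b} + 0)\{b} + (0\{a,c} + (X + X) + c.c.X))) → =c=> v0
Partition-refinement fixed point:
  B0 = {u0, v0}
  B1 = {u1, v1}
  B2 = {u2, v2}
u0 ∈ B0, v0 ∈ B0 → same block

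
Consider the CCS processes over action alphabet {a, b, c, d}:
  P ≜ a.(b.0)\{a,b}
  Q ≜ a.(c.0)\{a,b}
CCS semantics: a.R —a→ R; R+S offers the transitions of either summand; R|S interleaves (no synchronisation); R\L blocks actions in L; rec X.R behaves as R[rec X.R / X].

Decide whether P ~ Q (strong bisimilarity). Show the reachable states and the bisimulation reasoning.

LTS(P): 2 reachable states
  u0 = a.(b.0)\{a,b} ⊢ ··a··> u1
  u1 = (b.0)\{a,b} ⊢ (no moves)
LTS(Q): 3 reachable states
  v0 = a.(c.0)\{a,b} ⊢ ··a··> v1
  v1 = (c.0)\{a,b} ⊢ ··c··> v2
  v2 = 0\{a,b} ⊢ (no moves)
Bisimilarity quotient blocks:
  B0 = {u0}
  B1 = {u1, v2}
  B2 = {v0}
  B3 = {v1}
u0 ∈ B0, v0 ∈ B2 → different blocks

P ≁ Q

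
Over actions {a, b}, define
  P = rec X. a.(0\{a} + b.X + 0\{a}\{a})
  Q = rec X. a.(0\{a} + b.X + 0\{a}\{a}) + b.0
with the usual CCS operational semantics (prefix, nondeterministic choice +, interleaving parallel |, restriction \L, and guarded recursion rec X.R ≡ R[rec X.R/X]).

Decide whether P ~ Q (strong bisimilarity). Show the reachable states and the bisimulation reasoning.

P's transition system — 2 states:
  m0 = rec X. a.(0\{a} + b.X + 0\{a}\{a}) | --a--▸ m1
  m1 = 0\{a} + b.(rec X. a.(0\{a} + b.X + 0\{a}\{a})) + 0\{a}\{a} | --b--▸ m0
Q's transition system — 3 states:
  n0 = rec X. a.(0\{a} + b.X + 0\{a}\{a}) + b.0 | --a--▸ n1, --b--▸ n2
  n1 = 0\{a} + b.(rec X. a.(0\{a} + b.X + 0\{a}\{a}) + b.0) + 0\{a}\{a} | --b--▸ n0
  n2 = 0 | deadlocked
Partition-refinement fixed point:
  B0 = {m0}
  B1 = {m1}
  B2 = {n0}
  B3 = {n1}
  B4 = {n2}
m0 ∈ B0, n0 ∈ B2 → different blocks

P ≁ Q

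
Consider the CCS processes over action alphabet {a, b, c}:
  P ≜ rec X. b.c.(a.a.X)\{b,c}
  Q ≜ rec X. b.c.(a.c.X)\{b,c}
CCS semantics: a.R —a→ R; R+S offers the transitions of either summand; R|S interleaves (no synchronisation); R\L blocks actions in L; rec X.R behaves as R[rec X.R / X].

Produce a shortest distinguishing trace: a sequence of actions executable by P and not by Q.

P's transition system — 5 states:
  u0 = rec X. b.c.(a.a.X)\{b,c} has moves —b→ u1
  u1 = c.(a.a.(rec X. b.c.(a.a.X)\{b,c}))\{b,c} has moves —c→ u2
  u2 = (a.a.(rec X. b.c.(a.a.X)\{b,c}))\{b,c} has moves —a→ u3
  u3 = (a.(rec X. b.c.(a.a.X)\{b,c}))\{b,c} has moves —a→ u4
  u4 = (rec X. b.c.(a.a.X)\{b,c})\{b,c} has moves (no moves)
Q's transition system — 4 states:
  v0 = rec X. b.c.(a.c.X)\{b,c} has moves —b→ v1
  v1 = c.(a.c.(rec X. b.c.(a.c.X)\{b,c}))\{b,c} has moves —c→ v2
  v2 = (a.c.(rec X. b.c.(a.c.X)\{b,c}))\{b,c} has moves —a→ v3
  v3 = (c.(rec X. b.c.(a.c.X)\{b,c}))\{b,c} has moves (no moves)
Run σ = ⟨bcaa⟩ on P: start {u0}
  step 1 (b): {u1}
  step 2 (c): {u2}
  step 3 (a): {u3}
  step 4 (a): {u4}
  ✓ P
Run σ = ⟨bcaa⟩ on Q: start {v0}
  step 1 (b): {v1}
  step 2 (c): {v2}
  step 3 (a): {v3}
  step 4 (a): no successor for Q

bcaa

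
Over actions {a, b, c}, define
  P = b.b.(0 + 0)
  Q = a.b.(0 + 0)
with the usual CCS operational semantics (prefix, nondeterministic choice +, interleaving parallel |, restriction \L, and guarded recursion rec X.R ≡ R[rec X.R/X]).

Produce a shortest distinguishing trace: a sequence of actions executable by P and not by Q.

b

LTS(P): 3 reachable states
  u0 = b.b.(0 + 0) ⊢ ··b··> u1
  u1 = b.(0 + 0) ⊢ ··b··> u2
  u2 = 0 + 0 ⊢ ∅
LTS(Q): 3 reachable states
  v0 = a.b.(0 + 0) ⊢ ··a··> v1
  v1 = b.(0 + 0) ⊢ ··b··> v2
  v2 = 0 + 0 ⊢ ∅
Executing b from P (initial set {u0}):
  [1] b ⇒ {u1}
  ✓ P
Executing b from Q (initial set {v0}):
  [1] b ⇒ no successor for Q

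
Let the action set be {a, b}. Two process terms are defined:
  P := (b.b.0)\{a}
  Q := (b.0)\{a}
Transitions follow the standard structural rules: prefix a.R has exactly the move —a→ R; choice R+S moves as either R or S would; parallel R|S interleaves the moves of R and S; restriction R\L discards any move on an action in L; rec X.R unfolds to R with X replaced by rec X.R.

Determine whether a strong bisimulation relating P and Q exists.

LTS(P): 3 reachable states
  s0 = (b.b.0)\{a} :: -b-> s1
  s1 = (b.0)\{a} :: -b-> s2
  s2 = 0\{a} :: ·
LTS(Q): 2 reachable states
  t0 = (b.0)\{a} :: -b-> t1
  t1 = 0\{a} :: ·
Bisimilarity quotient blocks:
  B0 = {s0}
  B1 = {s1, t0}
  B2 = {s2, t1}
s0 ∈ B0, t0 ∈ B1 → different blocks

not bisimilar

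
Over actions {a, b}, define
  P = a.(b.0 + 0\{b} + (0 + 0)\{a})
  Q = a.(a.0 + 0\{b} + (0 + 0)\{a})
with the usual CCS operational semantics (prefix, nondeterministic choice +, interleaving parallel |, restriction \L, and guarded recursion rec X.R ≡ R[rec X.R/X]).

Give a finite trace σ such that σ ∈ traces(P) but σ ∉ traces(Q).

ab

LTS(P): 3 reachable states
  m0 = a.(b.0 + 0\{b} + (0 + 0)\{a}) ⊢ -a-> m1
  m1 = b.0 + 0\{b} + (0 + 0)\{a} ⊢ -b-> m2
  m2 = 0 ⊢ deadlocked
LTS(Q): 3 reachable states
  n0 = a.(a.0 + 0\{b} + (0 + 0)\{a}) ⊢ -a-> n1
  n1 = a.0 + 0\{b} + (0 + 0)\{a} ⊢ -a-> n2
  n2 = 0 ⊢ deadlocked
Executing ab from P (initial set {m0}):
  after a @ step 1: {m1}
  after b @ step 2: {m2}
  ✓ P
Executing ab from Q (initial set {n0}):
  after a @ step 1: {n1}
  after b @ step 2: no successor for Q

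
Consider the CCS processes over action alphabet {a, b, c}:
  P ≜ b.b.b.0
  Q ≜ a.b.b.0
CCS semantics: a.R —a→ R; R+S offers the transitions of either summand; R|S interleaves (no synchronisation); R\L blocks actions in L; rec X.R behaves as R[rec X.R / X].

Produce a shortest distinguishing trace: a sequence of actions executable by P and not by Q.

P's transition system — 4 states:
  s0 = b.b.b.0 → --b--▸ s1
  s1 = b.b.0 → --b--▸ s2
  s2 = b.0 → --b--▸ s3
  s3 = 0 → (no moves)
Q's transition system — 4 states:
  t0 = a.b.b.0 → --a--▸ t1
  t1 = b.b.0 → --b--▸ t2
  t2 = b.0 → --b--▸ t3
  t3 = 0 → (no moves)
Trace ⟨b⟩ through P, begin at {s0}:
  step 1 (b): {s1}
  — P admits the full trace.
Trace ⟨b⟩ through Q, begin at {t0}:
  step 1 (b): ∅ (Q stuck)

b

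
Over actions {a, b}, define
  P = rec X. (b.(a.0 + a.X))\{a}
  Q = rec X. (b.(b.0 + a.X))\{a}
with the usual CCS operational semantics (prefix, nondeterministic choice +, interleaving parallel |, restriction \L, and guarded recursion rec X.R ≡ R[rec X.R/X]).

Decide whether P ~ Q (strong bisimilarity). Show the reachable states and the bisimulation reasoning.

P's transition system — 2 states:
  u0 = rec X. (b.(a.0 + a.X))\{a} | —b→ u1
  u1 = (a.0 + a.(rec X. (b.(a.0 + a.X))\{a}))\{a} | (no moves)
Q's transition system — 3 states:
  v0 = rec X. (b.(b.0 + a.X))\{a} | —b→ v1
  v1 = (b.0 + a.(rec X. (b.(b.0 + a.X))\{a}))\{a} | —b→ v2
  v2 = 0\{a} | (no moves)
Coarsest stable partition (strong bisimilarity classes):
  B0 = {u0, v1}
  B1 = {u1, v2}
  B2 = {v0}
u0 ∈ B0, v0 ∈ B2 → different blocks

NO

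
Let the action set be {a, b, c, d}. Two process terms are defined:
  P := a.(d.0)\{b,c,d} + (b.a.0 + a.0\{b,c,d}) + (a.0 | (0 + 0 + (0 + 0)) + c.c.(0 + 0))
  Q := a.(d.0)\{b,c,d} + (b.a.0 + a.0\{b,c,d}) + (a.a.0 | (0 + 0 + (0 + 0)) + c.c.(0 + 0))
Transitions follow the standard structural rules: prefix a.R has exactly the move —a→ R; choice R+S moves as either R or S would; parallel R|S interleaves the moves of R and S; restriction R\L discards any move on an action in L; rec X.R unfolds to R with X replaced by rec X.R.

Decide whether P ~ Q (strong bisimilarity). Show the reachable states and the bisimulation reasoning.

LTS(P): 8 reachable states
  m0 = a.(d.0)\{b,c,d} + (b.a.0 + a.0\{b,c,d}) + (a.0 | (0 + 0 + (0 + 0)) + c.c.(0 + 0)) has moves --a--▸ m1, --a--▸ m2, --a--▸ m3, --b--▸ m4, --c--▸ m5
  m1 = (d.0)\{b,c,d} has moves ·
  m2 = 0 | (0 + 0 + (0 + 0)) has moves ·
  m3 = 0\{b,c,d} has moves ·
  m4 = a.0 has moves --a--▸ m6
  m5 = c.(0 + 0) has moves --c--▸ m7
  m6 = 0 has moves ·
  m7 = 0 + 0 has moves ·
LTS(Q): 9 reachable states
  n0 = a.(d.0)\{b,c,d} + (b.a.0 + a.0\{b,c,d}) + (a.a.0 | (0 + 0 + (0 + 0)) + c.c.(0 + 0)) has moves --a--▸ n1, --a--▸ n2, --a--▸ n3, --b--▸ n4, --c--▸ n5
  n1 = (d.0)\{b,c,d} has moves ·
  n2 = 0\{b,c,d} has moves ·
  n3 = a.0 | (0 + 0 + (0 + 0)) has moves --a--▸ n6
  n4 = a.0 has moves --a--▸ n7
  n5 = c.(0 + 0) has moves --c--▸ n8
  n6 = 0 | (0 + 0 + (0 + 0)) has moves ·
  n7 = 0 has moves ·
  n8 = 0 + 0 has moves ·
Coarsest stable partition (strong bisimilarity classes):
  B0 = {m0}
  B1 = {m4, n3, n4}
  B2 = {m1, m2, m3, m6, m7, n1, n2, n6, n7, n8}
  B3 = {m5, n5}
  B4 = {n0}
m0 ∈ B0, n0 ∈ B4 → different blocks

P ≁ Q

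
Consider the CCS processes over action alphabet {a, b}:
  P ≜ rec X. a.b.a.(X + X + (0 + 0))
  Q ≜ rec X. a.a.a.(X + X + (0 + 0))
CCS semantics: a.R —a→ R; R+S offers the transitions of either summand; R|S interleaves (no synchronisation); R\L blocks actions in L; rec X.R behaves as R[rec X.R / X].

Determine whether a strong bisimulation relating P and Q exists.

not bisimilar

Reachable graph of P (4 states):
  p0 = rec X. a.b.a.(X + X + (0 + 0)) :: -a-> p1
  p1 = b.a.((rec X. a.b.a.(X + X + (0 + 0))) + (rec X. a.b.a.(X + X + (0 + 0))) + (0 + 0)) :: -b-> p2
  p2 = a.((rec X. a.b.a.(X + X + (0 + 0))) + (rec X. a.b.a.(X + X + (0 + 0))) + (0 + 0)) :: -a-> p3
  p3 = (rec X. a.b.a.(X + X + (0 + 0))) + (rec X. a.b.a.(X + X + (0 + 0))) + (0 + 0) :: -a-> p1
Reachable graph of Q (4 states):
  q0 = rec X. a.a.a.(X + X + (0 + 0)) :: -a-> q1
  q1 = a.a.((rec X. a.a.a.(X + X + (0 + 0))) + (rec X. a.a.a.(X + X + (0 + 0))) + (0 + 0)) :: -a-> q2
  q2 = a.((rec X. a.a.a.(X + X + (0 + 0))) + (rec X. a.a.a.(X + X + (0 + 0))) + (0 + 0)) :: -a-> q3
  q3 = (rec X. a.a.a.(X + X + (0 + 0))) + (rec X. a.a.a.(X + X + (0 + 0))) + (0 + 0) :: -a-> q1
Coarsest stable partition (strong bisimilarity classes):
  B0 = {p0, p3}
  B1 = {p1}
  B2 = {p2}
  B3 = {q0, q1, q2, q3}
p0 ∈ B0, q0 ∈ B3 → different blocks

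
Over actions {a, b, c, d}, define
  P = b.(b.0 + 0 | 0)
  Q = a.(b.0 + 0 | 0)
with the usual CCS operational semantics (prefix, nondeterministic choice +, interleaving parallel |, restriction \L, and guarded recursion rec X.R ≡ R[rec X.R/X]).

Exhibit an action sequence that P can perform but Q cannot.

b

P's transition system — 3 states:
  m0 = b.(b.0 + 0 | 0) has moves ··b··> m1
  m1 = b.0 + 0 | 0 has moves ··b··> m2
  m2 = 0 has moves stopped
Q's transition system — 3 states:
  n0 = a.(b.0 + 0 | 0) has moves ··a··> n1
  n1 = b.0 + 0 | 0 has moves ··b··> n2
  n2 = 0 has moves stopped
Trace ⟨b⟩ through P, begin at {m0}:
  step 1 (b): {m1}
  ✓ P
Trace ⟨b⟩ through Q, begin at {n0}:
  step 1 (b): no successor for Q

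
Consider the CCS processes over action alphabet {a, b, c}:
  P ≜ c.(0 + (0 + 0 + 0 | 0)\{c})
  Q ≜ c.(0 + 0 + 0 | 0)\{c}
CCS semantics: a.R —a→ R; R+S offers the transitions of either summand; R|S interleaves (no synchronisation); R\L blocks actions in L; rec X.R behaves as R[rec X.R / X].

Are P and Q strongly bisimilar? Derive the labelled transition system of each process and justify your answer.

Reachable graph of P (2 states):
  s0 = c.(0 + (0 + 0 + 0 | 0)\{c}) → ··c··> s1
  s1 = 0 + (0 + 0 + 0 | 0)\{c} → stopped
Reachable graph of Q (2 states):
  t0 = c.(0 + 0 + 0 | 0)\{c} → ··c··> t1
  t1 = (0 + 0 + 0 | 0)\{c} → stopped
Bisimilarity quotient blocks:
  B0 = {s0, t0}
  B1 = {s1, t1}
s0 ∈ B0, t0 ∈ B0 → same block

YES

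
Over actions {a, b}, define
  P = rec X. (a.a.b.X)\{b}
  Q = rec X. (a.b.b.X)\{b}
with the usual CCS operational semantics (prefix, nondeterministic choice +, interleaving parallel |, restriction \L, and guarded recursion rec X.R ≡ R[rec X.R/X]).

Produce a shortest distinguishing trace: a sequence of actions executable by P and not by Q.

aa

LTS(P): 3 reachable states
  m0 = rec X. (a.a.b.X)\{b} → ··a··> m1
  m1 = (a.b.(rec X. (a.a.b.X)\{b}))\{b} → ··a··> m2
  m2 = (b.(rec X. (a.a.b.X)\{b}))\{b} → ∅
LTS(Q): 2 reachable states
  n0 = rec X. (a.b.b.X)\{b} → ··a··> n1
  n1 = (b.b.(rec X. (a.b.b.X)\{b}))\{b} → ∅
Trace ⟨aa⟩ through P, begin at {m0}:
  [1] a ⇒ {m1}
  [2] a ⇒ {m2}
  ✓ P
Trace ⟨aa⟩ through Q, begin at {n0}:
  [1] a ⇒ {n1}
  [2] a ⇒ ∅ (Q stuck)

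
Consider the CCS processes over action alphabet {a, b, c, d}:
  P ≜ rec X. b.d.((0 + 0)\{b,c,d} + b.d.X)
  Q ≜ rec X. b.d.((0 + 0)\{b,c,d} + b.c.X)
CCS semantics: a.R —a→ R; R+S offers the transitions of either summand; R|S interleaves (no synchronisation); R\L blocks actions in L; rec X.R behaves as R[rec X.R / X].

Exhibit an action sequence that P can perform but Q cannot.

LTS(P): 4 reachable states
  m0 = rec X. b.d.((0 + 0)\{b,c,d} + b.d.X) → --b--▸ m1
  m1 = d.((0 + 0)\{b,c,d} + b.d.(rec X. b.d.((0 + 0)\{b,c,d} + b.d.X))) → --d--▸ m2
  m2 = (0 + 0)\{b,c,d} + b.d.(rec X. b.d.((0 + 0)\{b,c,d} + b.d.X)) → --b--▸ m3
  m3 = d.(rec X. b.d.((0 + 0)\{b,c,d} + b.d.X)) → --d--▸ m0
LTS(Q): 4 reachable states
  n0 = rec X. b.d.((0 + 0)\{b,c,d} + b.c.X) → --b--▸ n1
  n1 = d.((0 + 0)\{b,c,d} + b.c.(rec X. b.d.((0 + 0)\{b,c,d} + b.c.X))) → --d--▸ n2
  n2 = (0 + 0)\{b,c,d} + b.c.(rec X. b.d.((0 + 0)\{b,c,d} + b.c.X)) → --b--▸ n3
  n3 = c.(rec X. b.d.((0 + 0)\{b,c,d} + b.c.X)) → --c--▸ n0
Run σ = ⟨bdbd⟩ on P: start {m0}
  step 1 (b): {m1}
  step 2 (d): {m2}
  step 3 (b): {m3}
  step 4 (d): {m0}
  ✓ P
Run σ = ⟨bdbd⟩ on Q: start {n0}
  step 1 (b): {n1}
  step 2 (d): {n2}
  step 3 (b): {n3}
  step 4 (d): ∅ (Q stuck)

bdbd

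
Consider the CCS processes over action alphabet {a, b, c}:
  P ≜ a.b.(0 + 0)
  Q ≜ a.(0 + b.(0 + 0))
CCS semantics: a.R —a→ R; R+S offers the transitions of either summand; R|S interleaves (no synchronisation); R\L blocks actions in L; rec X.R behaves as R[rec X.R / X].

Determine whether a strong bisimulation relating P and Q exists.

bisimilar

LTS(P): 3 reachable states
  u0 = a.b.(0 + 0) ⊢ —a→ u1
  u1 = b.(0 + 0) ⊢ —b→ u2
  u2 = 0 + 0 ⊢ ·
LTS(Q): 3 reachable states
  v0 = a.(0 + b.(0 + 0)) ⊢ —a→ v1
  v1 = 0 + b.(0 + 0) ⊢ —b→ v2
  v2 = 0 + 0 ⊢ ·
Bisimilarity quotient blocks:
  B0 = {u0, v0}
  B1 = {u1, v1}
  B2 = {u2, v2}
u0 ∈ B0, v0 ∈ B0 → same block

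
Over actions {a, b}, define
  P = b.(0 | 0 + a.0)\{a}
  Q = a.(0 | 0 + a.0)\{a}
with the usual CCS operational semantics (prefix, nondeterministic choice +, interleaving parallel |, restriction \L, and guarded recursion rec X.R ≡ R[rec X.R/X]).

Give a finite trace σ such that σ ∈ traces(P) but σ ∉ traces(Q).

P's transition system — 2 states:
  s0 = b.(0 | 0 + a.0)\{a} ⊢ =b=> s1
  s1 = (0 | 0 + a.0)\{a} ⊢ deadlocked
Q's transition system — 2 states:
  t0 = a.(0 | 0 + a.0)\{a} ⊢ =a=> t1
  t1 = (0 | 0 + a.0)\{a} ⊢ deadlocked
Trace ⟨b⟩ through P, begin at {s0}:
  step 1 (b): {s1}
  ✓ P
Trace ⟨b⟩ through Q, begin at {t0}:
  step 1 (b): ∅ (Q stuck)

b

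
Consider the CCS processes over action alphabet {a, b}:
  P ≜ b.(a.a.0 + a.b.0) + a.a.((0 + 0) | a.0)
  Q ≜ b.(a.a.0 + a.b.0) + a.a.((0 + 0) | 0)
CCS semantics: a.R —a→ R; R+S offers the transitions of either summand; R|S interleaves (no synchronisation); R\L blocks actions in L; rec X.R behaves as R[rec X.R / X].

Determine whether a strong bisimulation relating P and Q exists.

LTS(P): 8 reachable states
  p0 = b.(a.a.0 + a.b.0) + a.a.((0 + 0) | a.0) → -a-> p1, -b-> p2
  p1 = a.((0 + 0) | a.0) → -a-> p3
  p2 = a.a.0 + a.b.0 → -a-> p4, -a-> p5
  p3 = (0 + 0) | a.0 → -a-> p6
  p4 = a.0 → -a-> p7
  p5 = b.0 → -b-> p7
  p6 = (0 + 0) | 0 → stopped
  p7 = 0 → stopped
LTS(Q): 7 reachable states
  q0 = b.(a.a.0 + a.b.0) + a.a.((0 + 0) | 0) → -a-> q1, -b-> q2
  q1 = a.((0 + 0) | 0) → -a-> q3
  q2 = a.a.0 + a.b.0 → -a-> q4, -a-> q5
  q3 = (0 + 0) | 0 → stopped
  q4 = a.0 → -a-> q6
  q5 = b.0 → -b-> q6
  q6 = 0 → stopped
Partition-refinement fixed point:
  B0 = {p0}
  B1 = {p1}
  B2 = {p3, p4, q1, q4}
  B3 = {p6, p7, q3, q6}
  B4 = {p2, q2}
  B5 = {p5, q5}
  B6 = {q0}
p0 ∈ B0, q0 ∈ B6 → different blocks

P ≁ Q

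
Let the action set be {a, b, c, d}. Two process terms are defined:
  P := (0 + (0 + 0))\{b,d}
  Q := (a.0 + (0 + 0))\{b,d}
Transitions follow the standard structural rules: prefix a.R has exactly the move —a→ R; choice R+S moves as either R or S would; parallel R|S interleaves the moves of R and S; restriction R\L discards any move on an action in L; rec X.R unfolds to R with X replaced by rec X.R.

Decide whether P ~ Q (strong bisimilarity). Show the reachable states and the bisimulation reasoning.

Reachable graph of P (1 states):
  u0 = (0 + (0 + 0))\{b,d} :: stopped
Reachable graph of Q (2 states):
  v0 = (a.0 + (0 + 0))\{b,d} :: ··a··> v1
  v1 = 0\{b,d} :: stopped
Partition-refinement fixed point:
  B0 = {u0, v1}
  B1 = {v0}
u0 ∈ B0, v0 ∈ B1 → different blocks

NO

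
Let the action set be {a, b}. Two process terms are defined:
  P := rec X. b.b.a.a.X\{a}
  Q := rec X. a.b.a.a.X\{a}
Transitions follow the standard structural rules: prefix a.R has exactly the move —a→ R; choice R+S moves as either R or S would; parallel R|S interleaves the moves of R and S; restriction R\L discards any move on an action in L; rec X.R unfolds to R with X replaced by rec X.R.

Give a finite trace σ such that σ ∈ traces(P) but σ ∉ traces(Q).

b

P's transition system — 7 states:
  m0 = rec X. b.b.a.a.X\{a} ⊢ =b=> m1
  m1 = b.a.a.(rec X. b.b.a.a.X\{a})\{a} ⊢ =b=> m2
  m2 = a.a.(rec X. b.b.a.a.X\{a})\{a} ⊢ =a=> m3
  m3 = a.(rec X. b.b.a.a.X\{a})\{a} ⊢ =a=> m4
  m4 = (rec X. b.b.a.a.X\{a})\{a} ⊢ =b=> m5
  m5 = (b.a.a.(rec X. b.b.a.a.X\{a})\{a})\{a} ⊢ =b=> m6
  m6 = (a.a.(rec X. b.b.a.a.X\{a})\{a})\{a} ⊢ (no moves)
Q's transition system — 5 states:
  n0 = rec X. a.b.a.a.X\{a} ⊢ =a=> n1
  n1 = b.a.a.(rec X. a.b.a.a.X\{a})\{a} ⊢ =b=> n2
  n2 = a.a.(rec X. a.b.a.a.X\{a})\{a} ⊢ =a=> n3
  n3 = a.(rec X. a.b.a.a.X\{a})\{a} ⊢ =a=> n4
  n4 = (rec X. a.b.a.a.X\{a})\{a} ⊢ (no moves)
Executing b from P (initial set {m0}):
  [1] b ⇒ {m1}
  P completes σ.
Executing b from Q (initial set {n0}):
  [1] b ⇒ no successor for Q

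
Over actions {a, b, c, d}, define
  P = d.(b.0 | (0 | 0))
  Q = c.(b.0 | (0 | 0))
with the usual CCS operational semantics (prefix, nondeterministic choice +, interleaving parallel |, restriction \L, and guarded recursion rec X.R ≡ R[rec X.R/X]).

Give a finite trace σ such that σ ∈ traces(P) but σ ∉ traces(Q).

d

P's transition system — 3 states:
  u0 = d.(b.0 | (0 | 0)) :: --d--▸ u1
  u1 = b.0 | (0 | 0) :: --b--▸ u2
  u2 = 0 | (0 | 0) :: (no moves)
Q's transition system — 3 states:
  v0 = c.(b.0 | (0 | 0)) :: --c--▸ v1
  v1 = b.0 | (0 | 0) :: --b--▸ v2
  v2 = 0 | (0 | 0) :: (no moves)
Trace ⟨d⟩ through P, begin at {u0}:
  after d @ step 1: {u1}
  ✓ P
Trace ⟨d⟩ through Q, begin at {v0}:
  after d @ step 1: no successor for Q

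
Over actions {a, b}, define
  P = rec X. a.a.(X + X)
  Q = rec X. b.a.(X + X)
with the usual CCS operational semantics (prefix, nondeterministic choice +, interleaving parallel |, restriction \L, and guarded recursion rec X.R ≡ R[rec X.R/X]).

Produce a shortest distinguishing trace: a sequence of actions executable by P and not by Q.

a

P's transition system — 3 states:
  u0 = rec X. a.a.(X + X) :: —a→ u1
  u1 = a.((rec X. a.a.(X + X)) + (rec X. a.a.(X + X))) :: —a→ u2
  u2 = (rec X. a.a.(X + X)) + (rec X. a.a.(X + X)) :: —a→ u1
Q's transition system — 3 states:
  v0 = rec X. b.a.(X + X) :: —b→ v1
  v1 = a.((rec X. b.a.(X + X)) + (rec X. b.a.(X + X))) :: —a→ v2
  v2 = (rec X. b.a.(X + X)) + (rec X. b.a.(X + X)) :: —b→ v1
Trace ⟨a⟩ through P, begin at {u0}:
  after a @ step 1: {u1}
  P completes σ.
Trace ⟨a⟩ through Q, begin at {v0}:
  after a @ step 1: no successor for Q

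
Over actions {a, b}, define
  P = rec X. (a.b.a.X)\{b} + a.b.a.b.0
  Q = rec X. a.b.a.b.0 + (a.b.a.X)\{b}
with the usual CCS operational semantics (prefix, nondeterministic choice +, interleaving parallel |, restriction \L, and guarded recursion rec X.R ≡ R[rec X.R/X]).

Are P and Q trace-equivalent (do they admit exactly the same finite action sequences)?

YES

P's transition system — 6 states:
  s0 = rec X. (a.b.a.X)\{b} + a.b.a.b.0 | --a--▸ s1, --a--▸ s2
  s1 = (b.a.(rec X. (a.b.a.X)\{b} + a.b.a.b.0))\{b} | ∅
  s2 = b.a.b.0 | --b--▸ s3
  s3 = a.b.0 | --a--▸ s4
  s4 = b.0 | --b--▸ s5
  s5 = 0 | ∅
Q's transition system — 6 states:
  t0 = rec X. a.b.a.b.0 + (a.b.a.X)\{b} | --a--▸ t1, --a--▸ t2
  t1 = (b.a.(rec X. a.b.a.b.0 + (a.b.a.X)\{b}))\{b} | ∅
  t2 = b.a.b.0 | --b--▸ t3
  t3 = a.b.0 | --a--▸ t4
  t4 = b.0 | --b--▸ t5
  t5 = 0 | ∅
Partition-refinement fixed point:
  B0 = {s0, t0}
  B1 = {s2, t2}
  B2 = {s3, t3}
  B3 = {s4, t4}
  B4 = {s1, s5, t1, t5}
s0 ∈ B0, t0 ∈ B0 → same block
Bisimilar ⇒ trace-equivalent.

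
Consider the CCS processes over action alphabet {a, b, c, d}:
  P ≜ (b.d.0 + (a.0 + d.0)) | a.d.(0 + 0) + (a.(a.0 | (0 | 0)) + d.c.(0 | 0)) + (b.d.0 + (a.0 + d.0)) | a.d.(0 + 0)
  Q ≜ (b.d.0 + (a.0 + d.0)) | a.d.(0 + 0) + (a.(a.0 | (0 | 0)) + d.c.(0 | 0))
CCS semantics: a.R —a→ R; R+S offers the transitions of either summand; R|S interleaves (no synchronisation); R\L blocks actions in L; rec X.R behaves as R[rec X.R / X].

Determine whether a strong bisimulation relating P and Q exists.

P ~ Q

LTS(P): 13 reachable states
  m0 = (b.d.0 + (a.0 + d.0)) | a.d.(0 + 0) + (a.(a.0 | (0 | 0)) + d.c.(0 | 0)) + (b.d.0 + (a.0 + d.0)) | a.d.(0 + 0) ⊢ --a--▸ m1, --a--▸ m2, --a--▸ m3, --b--▸ m4, --d--▸ m2, --d--▸ m5
  m1 = (b.d.0 + (a.0 + d.0)) | d.(0 + 0) ⊢ --a--▸ m6, --b--▸ m7, --d--▸ m6, --d--▸ m8
  m2 = 0 | a.d.(0 + 0) ⊢ --a--▸ m6
  m3 = a.0 | (0 | 0) ⊢ --a--▸ m9
  m4 = d.0 | a.d.(0 + 0) ⊢ --a--▸ m7, --d--▸ m2
  m5 = c.(0 | 0) ⊢ --c--▸ m10
  m6 = 0 | d.(0 + 0) ⊢ --d--▸ m11
  m7 = d.0 | d.(0 + 0) ⊢ --d--▸ m12, --d--▸ m6
  m8 = (b.d.0 + (a.0 + d.0)) | (0 + 0) ⊢ --a--▸ m11, --b--▸ m12, --d--▸ m11
  m9 = 0 | (0 | 0) ⊢ stopped
  m10 = 0 | 0 ⊢ stopped
  m11 = 0 | (0 + 0) ⊢ stopped
  m12 = d.0 | (0 + 0) ⊢ --d--▸ m11
LTS(Q): 13 reachable states
  n0 = (b.d.0 + (a.0 + d.0)) | a.d.(0 + 0) + (a.(a.0 | (0 | 0)) + d.c.(0 | 0)) ⊢ --a--▸ n1, --a--▸ n2, --a--▸ n3, --b--▸ n4, --d--▸ n2, --d--▸ n5
  n1 = (b.d.0 + (a.0 + d.0)) | d.(0 + 0) ⊢ --a--▸ n6, --b--▸ n7, --d--▸ n6, --d--▸ n8
  n2 = 0 | a.d.(0 + 0) ⊢ --a--▸ n6
  n3 = a.0 | (0 | 0) ⊢ --a--▸ n9
  n4 = d.0 | a.d.(0 + 0) ⊢ --a--▸ n7, --d--▸ n2
  n5 = c.(0 | 0) ⊢ --c--▸ n10
  n6 = 0 | d.(0 + 0) ⊢ --d--▸ n11
  n7 = d.0 | d.(0 + 0) ⊢ --d--▸ n12, --d--▸ n6
  n8 = (b.d.0 + (a.0 + d.0)) | (0 + 0) ⊢ --a--▸ n11, --b--▸ n12, --d--▸ n11
  n9 = 0 | (0 | 0) ⊢ stopped
  n10 = 0 | 0 ⊢ stopped
  n11 = 0 | (0 + 0) ⊢ stopped
  n12 = d.0 | (0 + 0) ⊢ --d--▸ n11
Coarsest stable partition (strong bisimilarity classes):
  B0 = {m0, n0}
  B1 = {m1, n1}
  B2 = {m7, n7}
  B3 = {m12, m6, n12, n6}
  B4 = {m10, m11, m9, n10, n11, n9}
  B5 = {m8, n8}
  B6 = {m4, n4}
  B7 = {m2, n2}
  B8 = {m5, n5}
  B9 = {m3, n3}
m0 ∈ B0, n0 ∈ B0 → same block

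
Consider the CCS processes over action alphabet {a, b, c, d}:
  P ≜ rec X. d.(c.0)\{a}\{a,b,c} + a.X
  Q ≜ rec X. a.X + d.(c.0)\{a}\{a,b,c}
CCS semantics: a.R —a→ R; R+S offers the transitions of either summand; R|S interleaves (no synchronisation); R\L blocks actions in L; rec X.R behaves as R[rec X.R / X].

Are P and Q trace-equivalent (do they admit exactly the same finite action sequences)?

LTS(P): 2 reachable states
  m0 = rec X. d.(c.0)\{a}\{a,b,c} + a.X ⊢ ··a··> m0, ··d··> m1
  m1 = (c.0)\{a}\{a,b,c} ⊢ ·
LTS(Q): 2 reachable states
  n0 = rec X. a.X + d.(c.0)\{a}\{a,b,c} ⊢ ··a··> n0, ··d··> n1
  n1 = (c.0)\{a}\{a,b,c} ⊢ ·
Coarsest stable partition (strong bisimilarity classes):
  B0 = {m0, n0}
  B1 = {m1, n1}
m0 ∈ B0, n0 ∈ B0 → same block
Bisimilar ⇒ trace-equivalent.

traces(P) = traces(Q)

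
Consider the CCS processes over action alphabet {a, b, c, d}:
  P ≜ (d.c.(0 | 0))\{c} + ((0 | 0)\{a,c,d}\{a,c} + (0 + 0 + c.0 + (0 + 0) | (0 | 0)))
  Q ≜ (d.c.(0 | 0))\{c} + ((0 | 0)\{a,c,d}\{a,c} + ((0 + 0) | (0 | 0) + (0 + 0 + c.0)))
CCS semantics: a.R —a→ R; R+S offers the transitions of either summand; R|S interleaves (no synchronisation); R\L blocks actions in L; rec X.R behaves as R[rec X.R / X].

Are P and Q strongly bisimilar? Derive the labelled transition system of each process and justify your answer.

P ~ Q

LTS(P): 3 reachable states
  s0 = (d.c.(0 | 0))\{c} + ((0 | 0)\{a,c,d}\{a,c} + (0 + 0 + c.0 + (0 + 0) | (0 | 0))) → --c--▸ s1, --d--▸ s2
  s1 = 0 → stopped
  s2 = (c.(0 | 0))\{c} → stopped
LTS(Q): 3 reachable states
  t0 = (d.c.(0 | 0))\{c} + ((0 | 0)\{a,c,d}\{a,c} + ((0 + 0) | (0 | 0) + (0 + 0 + c.0))) → --c--▸ t1, --d--▸ t2
  t1 = 0 → stopped
  t2 = (c.(0 | 0))\{c} → stopped
Bisimilarity quotient blocks:
  B0 = {s0, t0}
  B1 = {s1, s2, t1, t2}
s0 ∈ B0, t0 ∈ B0 → same block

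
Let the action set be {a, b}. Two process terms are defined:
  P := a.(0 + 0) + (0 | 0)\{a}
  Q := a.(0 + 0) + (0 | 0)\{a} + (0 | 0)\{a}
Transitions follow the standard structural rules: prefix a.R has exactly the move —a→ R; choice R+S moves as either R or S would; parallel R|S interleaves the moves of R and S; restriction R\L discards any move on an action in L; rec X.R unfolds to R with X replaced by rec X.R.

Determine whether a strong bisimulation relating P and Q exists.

LTS(P): 2 reachable states
  p0 = a.(0 + 0) + (0 | 0)\{a} | -a-> p1
  p1 = 0 + 0 | deadlocked
LTS(Q): 2 reachable states
  q0 = a.(0 + 0) + (0 | 0)\{a} + (0 | 0)\{a} | -a-> q1
  q1 = 0 + 0 | deadlocked
Bisimilarity quotient blocks:
  B0 = {p0, q0}
  B1 = {p1, q1}
p0 ∈ B0, q0 ∈ B0 → same block

YES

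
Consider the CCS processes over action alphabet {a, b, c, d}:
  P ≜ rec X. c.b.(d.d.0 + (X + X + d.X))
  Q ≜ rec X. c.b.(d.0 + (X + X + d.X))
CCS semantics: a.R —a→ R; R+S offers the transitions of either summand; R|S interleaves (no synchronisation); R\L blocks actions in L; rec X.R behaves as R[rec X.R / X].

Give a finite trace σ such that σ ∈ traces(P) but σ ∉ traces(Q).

cbdd

P's transition system — 5 states:
  m0 = rec X. c.b.(d.d.0 + (X + X + d.X)) | ··c··> m1
  m1 = b.(d.d.0 + ((rec X. c.b.(d.d.0 + (X + X + d.X))) + (rec X. c.b.(d.d.0 + (X + X + d.X))) + d.(rec X. c.b.(d.d.0 + (X + X + d.X))))) | ··b··> m2
  m2 = d.d.0 + ((rec X. c.b.(d.d.0 + (X + X + d.X))) + (rec X. c.b.(d.d.0 + (X + X + d.X))) + d.(rec X. c.b.(d.d.0 + (X + X + d.X)))) | ··c··> m1, ··d··> m0, ··d··> m3
  m3 = d.0 | ··d··> m4
  m4 = 0 | stopped
Q's transition system — 4 states:
  n0 = rec X. c.b.(d.0 + (X + X + d.X)) | ··c··> n1
  n1 = b.(d.0 + ((rec X. c.b.(d.0 + (X + X + d.X))) + (rec X. c.b.(d.0 + (X + X + d.X))) + d.(rec X. c.b.(d.0 + (X + X + d.X))))) | ··b··> n2
  n2 = d.0 + ((rec X. c.b.(d.0 + (X + X + d.X))) + (rec X. c.b.(d.0 + (X + X + d.X))) + d.(rec X. c.b.(d.0 + (X + X + d.X)))) | ··c··> n1, ··d··> n0, ··d··> n3
  n3 = 0 | stopped
Run σ = ⟨cbdd⟩ on P: start {m0}
  [1] c ⇒ {m1}
  [2] b ⇒ {m2}
  [3] d ⇒ {m0, m3}
  [4] d ⇒ {m4}
  ✓ P
Run σ = ⟨cbdd⟩ on Q: start {n0}
  [1] c ⇒ {n1}
  [2] b ⇒ {n2}
  [3] d ⇒ {n0, n3}
  [4] d ⇒ no successor for Q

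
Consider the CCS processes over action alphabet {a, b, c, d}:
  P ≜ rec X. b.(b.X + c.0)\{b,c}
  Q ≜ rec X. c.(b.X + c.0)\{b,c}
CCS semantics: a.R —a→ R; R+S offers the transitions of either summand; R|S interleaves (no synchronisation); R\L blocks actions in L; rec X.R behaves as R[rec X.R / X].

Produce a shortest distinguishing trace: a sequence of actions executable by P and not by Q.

b

P's transition system — 2 states:
  m0 = rec X. b.(b.X + c.0)\{b,c} ⊢ ··b··> m1
  m1 = (b.(rec X. b.(b.X + c.0)\{b,c}) + c.0)\{b,c} ⊢ stopped
Q's transition system — 2 states:
  n0 = rec X. c.(b.X + c.0)\{b,c} ⊢ ··c··> n1
  n1 = (b.(rec X. c.(b.X + c.0)\{b,c}) + c.0)\{b,c} ⊢ stopped
Executing b from P (initial set {m0}):
  step 1 (b): {m1}
  ✓ P
Executing b from Q (initial set {n0}):
  step 1 (b): ∅ (Q stuck)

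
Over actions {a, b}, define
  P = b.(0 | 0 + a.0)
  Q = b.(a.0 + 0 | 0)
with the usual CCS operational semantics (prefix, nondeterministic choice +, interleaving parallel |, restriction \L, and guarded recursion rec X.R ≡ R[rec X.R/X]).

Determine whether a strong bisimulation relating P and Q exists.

LTS(P): 3 reachable states
  s0 = b.(0 | 0 + a.0) → --b--▸ s1
  s1 = 0 | 0 + a.0 → --a--▸ s2
  s2 = 0 → deadlocked
LTS(Q): 3 reachable states
  t0 = b.(a.0 + 0 | 0) → --b--▸ t1
  t1 = a.0 + 0 | 0 → --a--▸ t2
  t2 = 0 → deadlocked
Bisimilarity quotient blocks:
  B0 = {s0, t0}
  B1 = {s1, t1}
  B2 = {s2, t2}
s0 ∈ B0, t0 ∈ B0 → same block

P ~ Q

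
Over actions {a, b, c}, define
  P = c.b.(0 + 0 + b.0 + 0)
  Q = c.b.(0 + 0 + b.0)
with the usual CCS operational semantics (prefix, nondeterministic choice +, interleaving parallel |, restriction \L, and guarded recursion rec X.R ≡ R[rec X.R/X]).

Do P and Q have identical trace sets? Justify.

traces(P) = traces(Q)

LTS(P): 4 reachable states
  m0 = c.b.(0 + 0 + b.0 + 0) ⊢ =c=> m1
  m1 = b.(0 + 0 + b.0 + 0) ⊢ =b=> m2
  m2 = 0 + 0 + b.0 + 0 ⊢ =b=> m3
  m3 = 0 ⊢ deadlocked
LTS(Q): 4 reachable states
  n0 = c.b.(0 + 0 + b.0) ⊢ =c=> n1
  n1 = b.(0 + 0 + b.0) ⊢ =b=> n2
  n2 = 0 + 0 + b.0 ⊢ =b=> n3
  n3 = 0 ⊢ deadlocked
Bisimilarity quotient blocks:
  B0 = {m0, n0}
  B1 = {m1, n1}
  B2 = {m2, n2}
  B3 = {m3, n3}
m0 ∈ B0, n0 ∈ B0 → same block
Bisimilar ⇒ trace-equivalent.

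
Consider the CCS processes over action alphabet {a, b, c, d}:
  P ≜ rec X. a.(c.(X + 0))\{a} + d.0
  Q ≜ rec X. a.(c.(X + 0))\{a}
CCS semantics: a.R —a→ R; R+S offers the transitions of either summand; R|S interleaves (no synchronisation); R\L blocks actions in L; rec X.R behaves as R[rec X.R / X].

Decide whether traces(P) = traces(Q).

traces(P) ≠ traces(Q) — witness ⟨d⟩

LTS(P): 5 reachable states
  m0 = rec X. a.(c.(X + 0))\{a} + d.0 ⊢ -a-> m1, -d-> m2
  m1 = (c.((rec X. a.(c.(X + 0))\{a} + d.0) + 0))\{a} ⊢ -c-> m3
  m2 = 0 ⊢ stopped
  m3 = ((rec X. a.(c.(X + 0))\{a} + d.0) + 0)\{a} ⊢ -d-> m4
  m4 = 0\{a} ⊢ stopped
LTS(Q): 3 reachable states
  n0 = rec X. a.(c.(X + 0))\{a} ⊢ -a-> n1
  n1 = (c.((rec X. a.(c.(X + 0))\{a}) + 0))\{a} ⊢ -c-> n2
  n2 = ((rec X. a.(c.(X + 0))\{a}) + 0)\{a} ⊢ stopped
Run σ = ⟨d⟩ on P: start {m0}
  after d @ step 1: {m2}
  — P admits the full trace.
Run σ = ⟨d⟩ on Q: start {n0}
  after d @ step 1: ∅ (Q stuck)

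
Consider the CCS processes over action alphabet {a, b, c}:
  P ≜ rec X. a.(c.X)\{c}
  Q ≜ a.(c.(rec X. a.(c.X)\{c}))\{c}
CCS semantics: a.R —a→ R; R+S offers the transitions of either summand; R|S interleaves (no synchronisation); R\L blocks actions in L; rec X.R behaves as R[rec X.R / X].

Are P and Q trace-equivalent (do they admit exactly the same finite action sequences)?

YES

LTS(P): 2 reachable states
  s0 = rec X. a.(c.X)\{c} :: =a=> s1
  s1 = (c.(rec X. a.(c.X)\{c}))\{c} :: ·
LTS(Q): 2 reachable states
  t0 = a.(c.(rec X. a.(c.X)\{c}))\{c} :: =a=> t1
  t1 = (c.(rec X. a.(c.X)\{c}))\{c} :: ·
Bisimilarity quotient blocks:
  B0 = {s0, t0}
  B1 = {s1, t1}
s0 ∈ B0, t0 ∈ B0 → same block
Bisimilar ⇒ trace-equivalent.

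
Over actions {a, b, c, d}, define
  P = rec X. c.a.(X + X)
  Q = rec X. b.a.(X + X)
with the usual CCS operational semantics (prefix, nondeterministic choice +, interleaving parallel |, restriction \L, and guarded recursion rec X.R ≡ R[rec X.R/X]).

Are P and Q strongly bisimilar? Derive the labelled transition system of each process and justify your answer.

P ≁ Q

LTS(P): 3 reachable states
  p0 = rec X. c.a.(X + X) → --c--▸ p1
  p1 = a.((rec X. c.a.(X + X)) + (rec X. c.a.(X + X))) → --a--▸ p2
  p2 = (rec X. c.a.(X + X)) + (rec X. c.a.(X + X)) → --c--▸ p1
LTS(Q): 3 reachable states
  q0 = rec X. b.a.(X + X) → --b--▸ q1
  q1 = a.((rec X. b.a.(X + X)) + (rec X. b.a.(X + X))) → --a--▸ q2
  q2 = (rec X. b.a.(X + X)) + (rec X. b.a.(X + X)) → --b--▸ q1
Coarsest stable partition (strong bisimilarity classes):
  B0 = {p0, p2}
  B1 = {p1}
  B2 = {q0, q2}
  B3 = {q1}
p0 ∈ B0, q0 ∈ B2 → different blocks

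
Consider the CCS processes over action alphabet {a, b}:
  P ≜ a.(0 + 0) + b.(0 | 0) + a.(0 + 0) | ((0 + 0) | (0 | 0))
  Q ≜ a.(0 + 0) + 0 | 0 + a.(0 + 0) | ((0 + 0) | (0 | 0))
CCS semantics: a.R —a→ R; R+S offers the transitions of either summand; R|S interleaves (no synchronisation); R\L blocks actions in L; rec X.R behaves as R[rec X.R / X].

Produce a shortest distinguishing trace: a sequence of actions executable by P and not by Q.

b

P's transition system — 4 states:
  m0 = a.(0 + 0) + b.(0 | 0) + a.(0 + 0) | ((0 + 0) | (0 | 0)) | --a--▸ m1, --a--▸ m2, --b--▸ m3
  m1 = (0 + 0) | ((0 + 0) | (0 | 0)) | ∅
  m2 = 0 + 0 | ∅
  m3 = 0 | 0 | ∅
Q's transition system — 3 states:
  n0 = a.(0 + 0) + 0 | 0 + a.(0 + 0) | ((0 + 0) | (0 | 0)) | --a--▸ n1, --a--▸ n2
  n1 = (0 + 0) | ((0 + 0) | (0 | 0)) | ∅
  n2 = 0 + 0 | ∅
Run σ = ⟨b⟩ on P: start {m0}
  [1] b ⇒ {m3}
  P completes σ.
Run σ = ⟨b⟩ on Q: start {n0}
  [1] b ⇒ ∅ (Q stuck)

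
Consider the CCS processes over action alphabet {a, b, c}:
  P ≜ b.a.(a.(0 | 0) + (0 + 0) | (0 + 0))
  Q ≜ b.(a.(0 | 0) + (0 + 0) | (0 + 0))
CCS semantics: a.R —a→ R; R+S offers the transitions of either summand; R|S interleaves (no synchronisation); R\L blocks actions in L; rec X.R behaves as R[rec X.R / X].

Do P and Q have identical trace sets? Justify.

LTS(P): 4 reachable states
  p0 = b.a.(a.(0 | 0) + (0 + 0) | (0 + 0)) :: ··b··> p1
  p1 = a.(a.(0 | 0) + (0 + 0) | (0 + 0)) :: ··a··> p2
  p2 = a.(0 | 0) + (0 + 0) | (0 + 0) :: ··a··> p3
  p3 = 0 | 0 :: (no moves)
LTS(Q): 3 reachable states
  q0 = b.(a.(0 | 0) + (0 + 0) | (0 + 0)) :: ··b··> q1
  q1 = a.(0 | 0) + (0 + 0) | (0 + 0) :: ··a··> q2
  q2 = 0 | 0 :: (no moves)
Executing baa from P (initial set {p0}):
  after b @ step 1: {p1}
  after a @ step 2: {p2}
  after a @ step 3: {p3}
  — P admits the full trace.
Executing baa from Q (initial set {q0}):
  after b @ step 1: {q1}
  after a @ step 2: {q2}
  after a @ step 3: ∅ (Q stuck)

trace-distinct — witness ⟨baa⟩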